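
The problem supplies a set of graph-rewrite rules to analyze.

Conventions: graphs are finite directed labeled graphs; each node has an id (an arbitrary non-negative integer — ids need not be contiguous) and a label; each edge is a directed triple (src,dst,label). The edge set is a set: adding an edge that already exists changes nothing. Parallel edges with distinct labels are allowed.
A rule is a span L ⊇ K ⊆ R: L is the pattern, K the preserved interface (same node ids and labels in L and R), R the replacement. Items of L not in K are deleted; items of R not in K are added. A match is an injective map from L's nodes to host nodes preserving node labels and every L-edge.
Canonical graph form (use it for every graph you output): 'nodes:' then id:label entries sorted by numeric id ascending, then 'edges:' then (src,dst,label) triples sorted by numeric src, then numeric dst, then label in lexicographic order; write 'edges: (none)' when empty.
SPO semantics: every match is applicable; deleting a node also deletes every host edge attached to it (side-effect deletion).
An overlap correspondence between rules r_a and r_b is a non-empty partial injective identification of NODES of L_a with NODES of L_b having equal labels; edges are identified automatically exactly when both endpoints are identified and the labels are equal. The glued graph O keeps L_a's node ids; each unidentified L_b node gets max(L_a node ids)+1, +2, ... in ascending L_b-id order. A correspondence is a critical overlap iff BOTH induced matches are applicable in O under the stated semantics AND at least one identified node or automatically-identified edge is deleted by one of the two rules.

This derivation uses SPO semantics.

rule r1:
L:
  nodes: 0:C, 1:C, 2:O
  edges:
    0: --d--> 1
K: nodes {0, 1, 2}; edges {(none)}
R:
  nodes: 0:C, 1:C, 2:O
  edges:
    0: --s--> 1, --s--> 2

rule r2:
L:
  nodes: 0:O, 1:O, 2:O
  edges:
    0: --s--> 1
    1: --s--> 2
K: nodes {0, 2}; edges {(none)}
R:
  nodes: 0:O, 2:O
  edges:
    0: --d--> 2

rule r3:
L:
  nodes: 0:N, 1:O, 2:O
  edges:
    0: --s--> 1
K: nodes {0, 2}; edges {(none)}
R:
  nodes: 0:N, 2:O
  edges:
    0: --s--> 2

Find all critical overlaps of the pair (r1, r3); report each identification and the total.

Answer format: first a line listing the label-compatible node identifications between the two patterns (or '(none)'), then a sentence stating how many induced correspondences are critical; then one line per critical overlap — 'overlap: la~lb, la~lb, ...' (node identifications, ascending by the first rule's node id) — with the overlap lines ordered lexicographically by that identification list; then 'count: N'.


label-compatible node identifications between L(r1) and L(r3): 2~1, 2~2
1 of the induced correspondences is a critical overlap of r1 and r3.
overlap: 2~1
count: 1


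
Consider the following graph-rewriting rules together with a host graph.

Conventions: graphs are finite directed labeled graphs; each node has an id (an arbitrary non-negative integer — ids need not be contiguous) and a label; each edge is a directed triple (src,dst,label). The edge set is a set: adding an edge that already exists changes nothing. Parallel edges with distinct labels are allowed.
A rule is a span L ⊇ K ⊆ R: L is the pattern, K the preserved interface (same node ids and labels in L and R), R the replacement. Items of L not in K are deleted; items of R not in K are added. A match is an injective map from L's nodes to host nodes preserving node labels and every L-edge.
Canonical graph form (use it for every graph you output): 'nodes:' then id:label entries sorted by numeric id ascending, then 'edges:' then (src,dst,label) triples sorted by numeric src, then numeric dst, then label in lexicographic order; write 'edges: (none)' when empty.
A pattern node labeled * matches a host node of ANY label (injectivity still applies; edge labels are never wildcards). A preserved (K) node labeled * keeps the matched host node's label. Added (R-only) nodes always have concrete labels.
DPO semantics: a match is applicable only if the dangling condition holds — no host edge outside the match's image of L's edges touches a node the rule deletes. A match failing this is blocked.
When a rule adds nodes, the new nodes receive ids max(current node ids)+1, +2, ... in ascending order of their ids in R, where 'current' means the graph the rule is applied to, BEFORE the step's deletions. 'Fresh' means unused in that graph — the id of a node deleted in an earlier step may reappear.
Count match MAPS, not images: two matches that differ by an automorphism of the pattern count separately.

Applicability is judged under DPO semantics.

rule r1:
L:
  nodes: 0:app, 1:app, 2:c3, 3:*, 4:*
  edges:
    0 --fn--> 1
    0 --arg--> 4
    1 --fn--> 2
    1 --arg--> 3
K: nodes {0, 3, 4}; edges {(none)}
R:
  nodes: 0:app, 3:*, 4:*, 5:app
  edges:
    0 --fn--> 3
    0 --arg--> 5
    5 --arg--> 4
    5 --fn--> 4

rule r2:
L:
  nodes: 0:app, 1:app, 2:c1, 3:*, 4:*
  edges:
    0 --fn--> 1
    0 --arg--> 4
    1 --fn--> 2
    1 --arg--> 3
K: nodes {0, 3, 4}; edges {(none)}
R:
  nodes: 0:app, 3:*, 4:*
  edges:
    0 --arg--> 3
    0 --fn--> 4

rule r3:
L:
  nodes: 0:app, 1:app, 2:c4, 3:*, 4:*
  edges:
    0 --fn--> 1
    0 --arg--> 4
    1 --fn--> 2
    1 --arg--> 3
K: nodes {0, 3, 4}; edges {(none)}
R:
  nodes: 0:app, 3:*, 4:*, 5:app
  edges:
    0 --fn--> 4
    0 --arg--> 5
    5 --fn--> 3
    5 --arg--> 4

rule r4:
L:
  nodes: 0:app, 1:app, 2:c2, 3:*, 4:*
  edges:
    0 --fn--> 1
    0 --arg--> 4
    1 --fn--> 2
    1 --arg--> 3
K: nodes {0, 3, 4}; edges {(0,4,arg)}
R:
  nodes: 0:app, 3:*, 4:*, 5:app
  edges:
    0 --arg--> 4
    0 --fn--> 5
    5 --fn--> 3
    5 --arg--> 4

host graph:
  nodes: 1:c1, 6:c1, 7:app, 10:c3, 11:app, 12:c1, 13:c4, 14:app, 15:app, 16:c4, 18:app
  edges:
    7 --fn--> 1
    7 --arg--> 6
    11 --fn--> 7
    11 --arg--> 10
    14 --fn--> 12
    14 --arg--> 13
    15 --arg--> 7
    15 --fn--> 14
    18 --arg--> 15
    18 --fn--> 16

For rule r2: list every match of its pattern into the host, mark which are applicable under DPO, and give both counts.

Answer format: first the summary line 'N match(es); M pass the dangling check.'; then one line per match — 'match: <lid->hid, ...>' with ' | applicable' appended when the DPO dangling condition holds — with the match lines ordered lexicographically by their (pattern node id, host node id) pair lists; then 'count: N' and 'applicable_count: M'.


2 match(es); 1 pass the dangling check.
match: 0->11, 1->7, 2->1, 3->6, 4->10
match: 0->15, 1->14, 2->12, 3->13, 4->7 | applicable
count: 2
applicable_count: 1


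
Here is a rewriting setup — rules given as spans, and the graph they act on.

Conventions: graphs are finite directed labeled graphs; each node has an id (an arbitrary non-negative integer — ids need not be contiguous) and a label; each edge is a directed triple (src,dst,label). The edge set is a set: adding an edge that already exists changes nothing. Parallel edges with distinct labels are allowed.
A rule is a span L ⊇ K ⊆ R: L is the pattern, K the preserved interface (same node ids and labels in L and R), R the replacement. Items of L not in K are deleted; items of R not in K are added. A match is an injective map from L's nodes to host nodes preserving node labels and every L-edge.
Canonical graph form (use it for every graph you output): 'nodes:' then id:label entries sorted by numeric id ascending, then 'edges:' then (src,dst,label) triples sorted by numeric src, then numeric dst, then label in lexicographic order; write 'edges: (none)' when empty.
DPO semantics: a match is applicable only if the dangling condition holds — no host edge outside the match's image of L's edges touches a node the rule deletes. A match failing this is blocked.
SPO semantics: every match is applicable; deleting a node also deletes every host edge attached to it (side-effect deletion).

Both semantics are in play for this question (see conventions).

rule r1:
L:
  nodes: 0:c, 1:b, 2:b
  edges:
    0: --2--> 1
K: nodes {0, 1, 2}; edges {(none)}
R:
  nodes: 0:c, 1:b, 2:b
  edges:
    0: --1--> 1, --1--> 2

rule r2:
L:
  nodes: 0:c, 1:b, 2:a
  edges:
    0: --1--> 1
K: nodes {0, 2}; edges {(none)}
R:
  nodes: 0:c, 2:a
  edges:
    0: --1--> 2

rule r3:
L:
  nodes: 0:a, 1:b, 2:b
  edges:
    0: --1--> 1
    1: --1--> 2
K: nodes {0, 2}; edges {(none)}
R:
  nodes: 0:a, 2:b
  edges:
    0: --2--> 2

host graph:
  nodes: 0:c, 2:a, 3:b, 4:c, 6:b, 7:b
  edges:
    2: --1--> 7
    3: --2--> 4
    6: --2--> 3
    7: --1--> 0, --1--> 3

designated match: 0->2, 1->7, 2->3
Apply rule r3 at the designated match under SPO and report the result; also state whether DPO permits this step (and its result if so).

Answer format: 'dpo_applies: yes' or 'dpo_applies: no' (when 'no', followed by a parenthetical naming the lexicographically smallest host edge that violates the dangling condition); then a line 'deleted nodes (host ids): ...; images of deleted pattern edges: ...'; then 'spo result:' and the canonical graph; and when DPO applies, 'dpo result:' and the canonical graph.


dpo_applies: no
(the rule deletes node 7, which keeps host edge (7,0,1) outside the match image — the dangling condition fails, DPO blocks; SPO proceeds and side-deletes such edges)
deleted nodes (host ids): 7; images of deleted pattern edges: (2,7,1); (7,3,1)
spo result:
nodes: 0:c, 2:a, 3:b, 4:c, 6:b
edges: (2,3,2); (3,4,2); (6,3,2)


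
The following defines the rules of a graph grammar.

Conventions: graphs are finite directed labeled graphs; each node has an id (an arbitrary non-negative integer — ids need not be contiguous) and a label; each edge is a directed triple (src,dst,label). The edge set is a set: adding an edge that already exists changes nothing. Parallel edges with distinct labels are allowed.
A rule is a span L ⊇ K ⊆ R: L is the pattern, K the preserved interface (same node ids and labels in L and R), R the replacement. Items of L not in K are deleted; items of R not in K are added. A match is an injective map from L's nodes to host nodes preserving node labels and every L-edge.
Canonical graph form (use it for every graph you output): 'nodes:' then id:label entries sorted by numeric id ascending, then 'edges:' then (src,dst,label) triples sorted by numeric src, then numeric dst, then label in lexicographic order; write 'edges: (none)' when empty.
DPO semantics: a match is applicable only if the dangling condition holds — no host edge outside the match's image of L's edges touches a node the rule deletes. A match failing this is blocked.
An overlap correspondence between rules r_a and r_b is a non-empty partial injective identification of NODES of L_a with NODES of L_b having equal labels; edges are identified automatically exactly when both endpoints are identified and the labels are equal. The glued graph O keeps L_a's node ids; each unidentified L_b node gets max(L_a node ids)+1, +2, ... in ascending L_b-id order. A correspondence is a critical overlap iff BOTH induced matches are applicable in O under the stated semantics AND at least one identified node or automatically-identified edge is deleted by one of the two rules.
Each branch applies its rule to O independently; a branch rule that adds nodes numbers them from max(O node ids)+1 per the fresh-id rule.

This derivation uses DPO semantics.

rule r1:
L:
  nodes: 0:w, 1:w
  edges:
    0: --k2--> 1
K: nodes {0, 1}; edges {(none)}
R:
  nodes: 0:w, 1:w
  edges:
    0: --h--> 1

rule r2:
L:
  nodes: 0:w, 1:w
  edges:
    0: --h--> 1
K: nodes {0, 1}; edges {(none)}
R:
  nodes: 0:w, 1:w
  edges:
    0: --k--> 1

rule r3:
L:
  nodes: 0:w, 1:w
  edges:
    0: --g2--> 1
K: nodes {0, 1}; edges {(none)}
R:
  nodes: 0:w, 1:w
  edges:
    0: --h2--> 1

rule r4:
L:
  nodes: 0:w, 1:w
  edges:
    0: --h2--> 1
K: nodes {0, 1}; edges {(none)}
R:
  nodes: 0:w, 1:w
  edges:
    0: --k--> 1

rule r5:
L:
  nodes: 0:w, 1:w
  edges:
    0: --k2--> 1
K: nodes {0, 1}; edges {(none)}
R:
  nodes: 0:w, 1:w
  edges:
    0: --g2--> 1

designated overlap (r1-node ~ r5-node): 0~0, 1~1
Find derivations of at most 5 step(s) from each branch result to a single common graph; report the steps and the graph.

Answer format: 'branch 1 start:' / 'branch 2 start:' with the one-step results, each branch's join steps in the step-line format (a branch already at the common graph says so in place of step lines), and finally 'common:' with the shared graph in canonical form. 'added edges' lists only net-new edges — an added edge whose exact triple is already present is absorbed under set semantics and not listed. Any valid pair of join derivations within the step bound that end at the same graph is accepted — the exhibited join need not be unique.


branch 1 start:
nodes: 0:w, 1:w
edges: (0,1,h)
branch 2 start:
nodes: 0:w, 1:w
edges: (0,1,g2)
branch 1 step 1: rule r2; match: 0->0, 1->1; deleted nodes (none); deleted edges (0,1,h); added nodes (none); added edges (0,1,k); result: nodes: 0:w, 1:w edges: (0,1,k)
branch 2 step 1: rule r3; match: 0->0, 1->1; deleted nodes (none); deleted edges (0,1,g2); added nodes (none); added edges (0,1,h2); result: nodes: 0:w, 1:w edges: (0,1,h2)
branch 2 step 2: rule r4; match: 0->0, 1->1; deleted nodes (none); deleted edges (0,1,h2); added nodes (none); added edges (0,1,k); result: nodes: 0:w, 1:w edges: (0,1,k)
common:
nodes: 0:w, 1:w
edges: (0,1,k)


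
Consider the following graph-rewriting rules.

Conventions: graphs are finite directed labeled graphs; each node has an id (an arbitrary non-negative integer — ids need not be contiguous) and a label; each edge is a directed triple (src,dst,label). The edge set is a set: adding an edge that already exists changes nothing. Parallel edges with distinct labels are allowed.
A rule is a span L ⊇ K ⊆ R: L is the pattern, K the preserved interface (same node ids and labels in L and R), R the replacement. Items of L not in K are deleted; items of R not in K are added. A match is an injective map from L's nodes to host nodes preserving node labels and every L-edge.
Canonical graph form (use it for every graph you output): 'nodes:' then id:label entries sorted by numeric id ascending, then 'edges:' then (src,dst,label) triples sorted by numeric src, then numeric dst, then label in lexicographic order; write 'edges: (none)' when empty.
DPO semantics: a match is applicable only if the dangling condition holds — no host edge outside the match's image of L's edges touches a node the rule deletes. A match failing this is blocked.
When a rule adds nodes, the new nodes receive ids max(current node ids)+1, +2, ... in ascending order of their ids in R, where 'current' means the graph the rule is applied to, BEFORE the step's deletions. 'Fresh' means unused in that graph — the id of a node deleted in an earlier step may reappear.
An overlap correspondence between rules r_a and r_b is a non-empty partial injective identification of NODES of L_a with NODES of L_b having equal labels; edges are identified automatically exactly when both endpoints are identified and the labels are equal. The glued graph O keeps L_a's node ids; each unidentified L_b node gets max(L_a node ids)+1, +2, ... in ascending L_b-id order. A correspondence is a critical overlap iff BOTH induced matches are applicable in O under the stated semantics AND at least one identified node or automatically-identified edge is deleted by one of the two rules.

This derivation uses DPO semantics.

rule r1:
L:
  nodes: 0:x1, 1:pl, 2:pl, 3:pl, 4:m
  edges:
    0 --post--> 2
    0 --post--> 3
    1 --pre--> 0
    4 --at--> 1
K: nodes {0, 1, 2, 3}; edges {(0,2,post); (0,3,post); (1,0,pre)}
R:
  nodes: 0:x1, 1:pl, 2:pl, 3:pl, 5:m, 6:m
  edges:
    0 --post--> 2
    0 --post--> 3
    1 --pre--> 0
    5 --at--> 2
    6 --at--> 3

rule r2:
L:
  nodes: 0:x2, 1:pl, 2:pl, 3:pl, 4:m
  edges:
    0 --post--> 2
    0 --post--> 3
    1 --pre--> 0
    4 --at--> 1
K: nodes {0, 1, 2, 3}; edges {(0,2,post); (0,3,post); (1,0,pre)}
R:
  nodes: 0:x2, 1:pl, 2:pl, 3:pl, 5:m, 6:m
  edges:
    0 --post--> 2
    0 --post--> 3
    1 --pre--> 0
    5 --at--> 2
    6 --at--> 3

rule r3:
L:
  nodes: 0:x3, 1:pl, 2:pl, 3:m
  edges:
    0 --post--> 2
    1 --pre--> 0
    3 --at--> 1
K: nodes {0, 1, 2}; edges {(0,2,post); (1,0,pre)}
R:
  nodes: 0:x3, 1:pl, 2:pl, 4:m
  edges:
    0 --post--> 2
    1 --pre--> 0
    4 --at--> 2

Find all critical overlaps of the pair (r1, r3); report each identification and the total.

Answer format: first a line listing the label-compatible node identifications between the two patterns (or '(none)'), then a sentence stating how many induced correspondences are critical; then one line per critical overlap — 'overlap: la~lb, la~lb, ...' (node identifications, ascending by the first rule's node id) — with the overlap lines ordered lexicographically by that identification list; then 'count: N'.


label-compatible node identifications between L(r1) and L(r3): 1~1, 1~2, 2~1, 2~2, 3~1, 3~2, 4~3
3 of the induced correspondences are critical overlaps of r1 and r3.
overlap: 1~1, 2~2, 4~3
overlap: 1~1, 3~2, 4~3
overlap: 1~1, 4~3
count: 3


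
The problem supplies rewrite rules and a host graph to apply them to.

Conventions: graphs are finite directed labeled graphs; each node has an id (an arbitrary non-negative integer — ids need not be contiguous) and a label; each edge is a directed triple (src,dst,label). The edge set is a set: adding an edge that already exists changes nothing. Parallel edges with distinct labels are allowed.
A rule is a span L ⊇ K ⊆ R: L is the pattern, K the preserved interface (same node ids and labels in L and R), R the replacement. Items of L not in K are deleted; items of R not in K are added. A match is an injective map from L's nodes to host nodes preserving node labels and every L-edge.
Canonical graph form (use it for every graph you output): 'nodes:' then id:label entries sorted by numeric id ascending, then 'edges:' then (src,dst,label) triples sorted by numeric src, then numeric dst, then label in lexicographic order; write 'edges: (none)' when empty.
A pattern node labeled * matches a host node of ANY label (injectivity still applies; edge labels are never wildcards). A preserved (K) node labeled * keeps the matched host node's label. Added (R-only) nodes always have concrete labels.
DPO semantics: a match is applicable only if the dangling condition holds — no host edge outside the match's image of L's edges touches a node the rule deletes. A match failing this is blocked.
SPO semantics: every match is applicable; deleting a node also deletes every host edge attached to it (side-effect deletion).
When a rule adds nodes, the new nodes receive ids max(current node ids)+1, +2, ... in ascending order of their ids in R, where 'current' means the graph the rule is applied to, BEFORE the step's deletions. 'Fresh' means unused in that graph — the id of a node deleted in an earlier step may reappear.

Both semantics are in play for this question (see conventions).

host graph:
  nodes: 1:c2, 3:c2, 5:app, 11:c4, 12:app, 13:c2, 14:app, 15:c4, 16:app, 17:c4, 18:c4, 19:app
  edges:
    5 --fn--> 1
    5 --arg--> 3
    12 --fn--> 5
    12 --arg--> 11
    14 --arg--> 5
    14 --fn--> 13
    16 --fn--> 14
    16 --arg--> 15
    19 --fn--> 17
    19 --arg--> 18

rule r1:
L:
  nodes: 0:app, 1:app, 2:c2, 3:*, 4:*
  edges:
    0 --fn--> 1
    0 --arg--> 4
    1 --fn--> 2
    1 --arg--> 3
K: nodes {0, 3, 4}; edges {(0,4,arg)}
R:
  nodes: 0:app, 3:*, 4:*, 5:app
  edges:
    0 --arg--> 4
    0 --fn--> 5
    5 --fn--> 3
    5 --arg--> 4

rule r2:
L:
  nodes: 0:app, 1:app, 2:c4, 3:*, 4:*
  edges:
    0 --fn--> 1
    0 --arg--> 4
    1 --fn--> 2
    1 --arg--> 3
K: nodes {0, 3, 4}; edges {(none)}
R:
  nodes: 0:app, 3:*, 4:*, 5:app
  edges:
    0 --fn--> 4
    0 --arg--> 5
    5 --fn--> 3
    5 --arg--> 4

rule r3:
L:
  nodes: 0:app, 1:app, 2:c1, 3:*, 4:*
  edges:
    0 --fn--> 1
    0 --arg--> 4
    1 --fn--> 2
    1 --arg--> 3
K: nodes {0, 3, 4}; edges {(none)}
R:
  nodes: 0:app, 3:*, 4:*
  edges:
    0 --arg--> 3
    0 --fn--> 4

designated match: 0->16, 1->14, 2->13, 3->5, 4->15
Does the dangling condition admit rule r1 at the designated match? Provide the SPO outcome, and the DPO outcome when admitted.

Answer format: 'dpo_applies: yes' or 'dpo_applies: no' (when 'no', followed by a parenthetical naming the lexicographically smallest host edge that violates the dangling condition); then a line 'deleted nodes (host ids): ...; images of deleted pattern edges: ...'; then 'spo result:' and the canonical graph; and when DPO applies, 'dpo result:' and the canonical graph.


dpo_applies: yes
deleted nodes (host ids): 13, 14; images of deleted pattern edges: (14,5,arg); (14,13,fn); (16,14,fn)
spo result:
nodes: 1:c2, 3:c2, 5:app, 11:c4, 12:app, 15:c4, 16:app, 17:c4, 18:c4, 19:app, 20:app
edges: (5,1,fn); (5,3,arg); (12,5,fn); (12,11,arg); (16,15,arg); (16,20,fn); (19,17,fn); (19,18,arg); (20,5,fn); (20,15,arg)
dpo result:
nodes: 1:c2, 3:c2, 5:app, 11:c4, 12:app, 15:c4, 16:app, 17:c4, 18:c4, 19:app, 20:app
edges: (5,1,fn); (5,3,arg); (12,5,fn); (12,11,arg); (16,15,arg); (16,20,fn); (19,17,fn); (19,18,arg); (20,5,fn); (20,15,arg)


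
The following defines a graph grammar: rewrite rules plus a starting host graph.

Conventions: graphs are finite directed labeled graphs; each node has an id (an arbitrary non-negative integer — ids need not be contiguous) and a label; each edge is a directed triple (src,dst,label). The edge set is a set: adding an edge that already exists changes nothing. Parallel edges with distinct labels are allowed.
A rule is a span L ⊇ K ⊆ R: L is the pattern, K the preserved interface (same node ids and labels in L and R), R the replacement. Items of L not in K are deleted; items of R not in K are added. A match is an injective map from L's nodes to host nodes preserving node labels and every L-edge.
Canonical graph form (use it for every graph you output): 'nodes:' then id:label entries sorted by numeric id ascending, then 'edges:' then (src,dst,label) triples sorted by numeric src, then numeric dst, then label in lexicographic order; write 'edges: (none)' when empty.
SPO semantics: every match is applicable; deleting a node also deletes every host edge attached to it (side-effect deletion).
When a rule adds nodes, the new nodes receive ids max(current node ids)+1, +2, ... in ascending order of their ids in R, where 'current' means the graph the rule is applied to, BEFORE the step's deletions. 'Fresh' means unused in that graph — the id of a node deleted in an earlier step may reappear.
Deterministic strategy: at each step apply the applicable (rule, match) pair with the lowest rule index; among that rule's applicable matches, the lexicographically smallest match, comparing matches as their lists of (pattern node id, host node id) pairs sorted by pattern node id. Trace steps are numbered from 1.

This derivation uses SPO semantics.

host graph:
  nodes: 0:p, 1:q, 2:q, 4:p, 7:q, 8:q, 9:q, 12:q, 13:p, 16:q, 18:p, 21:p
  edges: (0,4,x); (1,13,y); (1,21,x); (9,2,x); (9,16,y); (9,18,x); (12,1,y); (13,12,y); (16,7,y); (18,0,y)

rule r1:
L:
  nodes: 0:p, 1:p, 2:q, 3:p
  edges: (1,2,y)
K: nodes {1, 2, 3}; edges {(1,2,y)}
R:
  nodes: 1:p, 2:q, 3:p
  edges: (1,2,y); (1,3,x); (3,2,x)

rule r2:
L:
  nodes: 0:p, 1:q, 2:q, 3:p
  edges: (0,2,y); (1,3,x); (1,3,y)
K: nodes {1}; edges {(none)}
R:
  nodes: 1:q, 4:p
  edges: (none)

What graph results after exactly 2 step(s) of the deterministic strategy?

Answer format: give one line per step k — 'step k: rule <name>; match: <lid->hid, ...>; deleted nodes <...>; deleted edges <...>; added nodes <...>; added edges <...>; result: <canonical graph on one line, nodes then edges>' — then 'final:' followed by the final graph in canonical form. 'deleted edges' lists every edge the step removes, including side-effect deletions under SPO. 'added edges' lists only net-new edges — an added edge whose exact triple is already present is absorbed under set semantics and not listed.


step 1: rule r1; match: 0->0, 1->13, 2->12, 3->4; deleted nodes 0; deleted edges (0,4,x); (18,0,y); added nodes (none); added edges (4,12,x); (13,4,x); result: nodes: 1:q, 2:q, 4:p, 7:q, 8:q, 9:q, 12:q, 13:p, 16:q, 18:p, 21:p edges: (1,13,y); (1,21,x); (4,12,x); (9,2,x); (9,16,y); (9,18,x); (12,1,y); (13,4,x); (13,12,y); (16,7,y)
step 2: rule r1; match: 0->4, 1->13, 2->12, 3->18; deleted nodes 4; deleted edges (4,12,x); (13,4,x); added nodes (none); added edges (13,18,x); (18,12,x); result: nodes: 1:q, 2:q, 7:q, 8:q, 9:q, 12:q, 13:p, 16:q, 18:p, 21:p edges: (1,13,y); (1,21,x); (9,2,x); (9,16,y); (9,18,x); (12,1,y); (13,12,y); (13,18,x); (16,7,y); (18,12,x)
final:
nodes: 1:q, 2:q, 7:q, 8:q, 9:q, 12:q, 13:p, 16:q, 18:p, 21:p
edges: (1,13,y); (1,21,x); (9,2,x); (9,16,y); (9,18,x); (12,1,y); (13,12,y); (13,18,x); (16,7,y); (18,12,x)


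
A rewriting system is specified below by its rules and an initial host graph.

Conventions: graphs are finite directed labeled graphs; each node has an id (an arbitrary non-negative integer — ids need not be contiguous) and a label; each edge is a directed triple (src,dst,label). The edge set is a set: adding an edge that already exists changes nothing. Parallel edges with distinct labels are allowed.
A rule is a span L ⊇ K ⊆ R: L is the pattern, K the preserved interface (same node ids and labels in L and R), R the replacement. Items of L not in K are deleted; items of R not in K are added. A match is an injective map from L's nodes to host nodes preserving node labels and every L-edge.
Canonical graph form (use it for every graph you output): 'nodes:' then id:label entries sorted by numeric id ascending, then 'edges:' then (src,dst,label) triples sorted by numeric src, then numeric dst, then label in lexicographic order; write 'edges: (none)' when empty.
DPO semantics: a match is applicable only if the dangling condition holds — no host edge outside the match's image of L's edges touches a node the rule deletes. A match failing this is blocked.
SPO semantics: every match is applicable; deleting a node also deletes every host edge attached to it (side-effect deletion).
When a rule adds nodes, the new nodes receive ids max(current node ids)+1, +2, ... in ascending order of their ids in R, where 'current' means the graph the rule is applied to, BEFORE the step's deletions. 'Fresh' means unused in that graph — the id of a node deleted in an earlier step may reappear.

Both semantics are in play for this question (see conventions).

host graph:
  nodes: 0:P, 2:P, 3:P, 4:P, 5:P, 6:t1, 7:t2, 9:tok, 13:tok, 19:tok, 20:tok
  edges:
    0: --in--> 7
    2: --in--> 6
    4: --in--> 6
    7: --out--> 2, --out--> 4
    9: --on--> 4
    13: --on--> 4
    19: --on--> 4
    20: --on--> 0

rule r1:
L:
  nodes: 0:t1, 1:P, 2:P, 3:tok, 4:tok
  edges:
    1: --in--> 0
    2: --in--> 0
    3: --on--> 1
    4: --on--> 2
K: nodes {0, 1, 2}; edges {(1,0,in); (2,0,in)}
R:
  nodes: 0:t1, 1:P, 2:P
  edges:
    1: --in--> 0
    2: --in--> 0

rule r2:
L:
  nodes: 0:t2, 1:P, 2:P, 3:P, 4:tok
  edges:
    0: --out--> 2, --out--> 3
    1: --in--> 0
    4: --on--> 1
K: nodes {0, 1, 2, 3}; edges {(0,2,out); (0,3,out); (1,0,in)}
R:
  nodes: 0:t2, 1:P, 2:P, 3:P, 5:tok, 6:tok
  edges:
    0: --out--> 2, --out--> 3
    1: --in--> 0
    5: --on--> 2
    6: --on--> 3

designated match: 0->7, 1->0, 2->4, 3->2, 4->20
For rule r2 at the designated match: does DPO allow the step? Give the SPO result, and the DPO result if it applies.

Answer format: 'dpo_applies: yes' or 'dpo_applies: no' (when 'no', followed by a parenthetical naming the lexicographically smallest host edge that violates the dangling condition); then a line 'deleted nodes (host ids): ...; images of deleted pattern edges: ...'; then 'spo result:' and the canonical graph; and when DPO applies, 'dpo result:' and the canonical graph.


dpo_applies: yes
deleted nodes (host ids): 20; images of deleted pattern edges: (20,0,on)
spo result:
nodes: 0:P, 2:P, 3:P, 4:P, 5:P, 6:t1, 7:t2, 9:tok, 13:tok, 19:tok, 21:tok, 22:tok
edges: (0,7,in); (2,6,in); (4,6,in); (7,2,out); (7,4,out); (9,4,on); (13,4,on); (19,4,on); (21,4,on); (22,2,on)
dpo result:
nodes: 0:P, 2:P, 3:P, 4:P, 5:P, 6:t1, 7:t2, 9:tok, 13:tok, 19:tok, 21:tok, 22:tok
edges: (0,7,in); (2,6,in); (4,6,in); (7,2,out); (7,4,out); (9,4,on); (13,4,on); (19,4,on); (21,4,on); (22,2,on)


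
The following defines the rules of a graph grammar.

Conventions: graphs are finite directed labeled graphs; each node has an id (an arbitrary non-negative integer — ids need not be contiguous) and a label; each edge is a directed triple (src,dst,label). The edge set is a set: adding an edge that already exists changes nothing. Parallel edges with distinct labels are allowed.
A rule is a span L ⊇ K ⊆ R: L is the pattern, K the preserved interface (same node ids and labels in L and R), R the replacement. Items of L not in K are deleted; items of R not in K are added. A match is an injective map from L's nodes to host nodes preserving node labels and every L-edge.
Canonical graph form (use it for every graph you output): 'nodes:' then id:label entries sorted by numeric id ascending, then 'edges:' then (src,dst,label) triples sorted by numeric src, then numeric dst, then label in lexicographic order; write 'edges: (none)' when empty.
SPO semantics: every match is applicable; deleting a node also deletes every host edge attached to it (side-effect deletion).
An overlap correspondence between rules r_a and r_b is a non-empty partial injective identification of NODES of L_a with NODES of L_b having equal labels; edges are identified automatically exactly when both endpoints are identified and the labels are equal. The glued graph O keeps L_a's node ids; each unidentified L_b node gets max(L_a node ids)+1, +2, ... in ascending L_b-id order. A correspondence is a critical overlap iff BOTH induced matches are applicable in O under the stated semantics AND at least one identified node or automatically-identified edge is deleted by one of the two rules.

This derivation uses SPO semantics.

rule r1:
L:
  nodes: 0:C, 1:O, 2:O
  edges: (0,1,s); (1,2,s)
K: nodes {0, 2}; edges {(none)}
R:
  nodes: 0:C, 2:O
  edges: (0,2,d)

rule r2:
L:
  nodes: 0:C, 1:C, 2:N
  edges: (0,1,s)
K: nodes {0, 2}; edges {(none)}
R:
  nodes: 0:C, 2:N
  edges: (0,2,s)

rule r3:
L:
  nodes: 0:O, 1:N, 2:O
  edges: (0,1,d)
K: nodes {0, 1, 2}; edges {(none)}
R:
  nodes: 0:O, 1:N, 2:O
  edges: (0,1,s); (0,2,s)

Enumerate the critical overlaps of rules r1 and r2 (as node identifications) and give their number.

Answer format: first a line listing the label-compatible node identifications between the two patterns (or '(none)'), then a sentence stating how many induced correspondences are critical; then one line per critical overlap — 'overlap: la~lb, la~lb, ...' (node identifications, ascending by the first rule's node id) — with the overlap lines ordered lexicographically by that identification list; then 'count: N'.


label-compatible node identifications between L(r1) and L(r2): 0~0, 0~1
1 of the induced correspondences is a critical overlap of r1 and r2.
overlap: 0~1
count: 1


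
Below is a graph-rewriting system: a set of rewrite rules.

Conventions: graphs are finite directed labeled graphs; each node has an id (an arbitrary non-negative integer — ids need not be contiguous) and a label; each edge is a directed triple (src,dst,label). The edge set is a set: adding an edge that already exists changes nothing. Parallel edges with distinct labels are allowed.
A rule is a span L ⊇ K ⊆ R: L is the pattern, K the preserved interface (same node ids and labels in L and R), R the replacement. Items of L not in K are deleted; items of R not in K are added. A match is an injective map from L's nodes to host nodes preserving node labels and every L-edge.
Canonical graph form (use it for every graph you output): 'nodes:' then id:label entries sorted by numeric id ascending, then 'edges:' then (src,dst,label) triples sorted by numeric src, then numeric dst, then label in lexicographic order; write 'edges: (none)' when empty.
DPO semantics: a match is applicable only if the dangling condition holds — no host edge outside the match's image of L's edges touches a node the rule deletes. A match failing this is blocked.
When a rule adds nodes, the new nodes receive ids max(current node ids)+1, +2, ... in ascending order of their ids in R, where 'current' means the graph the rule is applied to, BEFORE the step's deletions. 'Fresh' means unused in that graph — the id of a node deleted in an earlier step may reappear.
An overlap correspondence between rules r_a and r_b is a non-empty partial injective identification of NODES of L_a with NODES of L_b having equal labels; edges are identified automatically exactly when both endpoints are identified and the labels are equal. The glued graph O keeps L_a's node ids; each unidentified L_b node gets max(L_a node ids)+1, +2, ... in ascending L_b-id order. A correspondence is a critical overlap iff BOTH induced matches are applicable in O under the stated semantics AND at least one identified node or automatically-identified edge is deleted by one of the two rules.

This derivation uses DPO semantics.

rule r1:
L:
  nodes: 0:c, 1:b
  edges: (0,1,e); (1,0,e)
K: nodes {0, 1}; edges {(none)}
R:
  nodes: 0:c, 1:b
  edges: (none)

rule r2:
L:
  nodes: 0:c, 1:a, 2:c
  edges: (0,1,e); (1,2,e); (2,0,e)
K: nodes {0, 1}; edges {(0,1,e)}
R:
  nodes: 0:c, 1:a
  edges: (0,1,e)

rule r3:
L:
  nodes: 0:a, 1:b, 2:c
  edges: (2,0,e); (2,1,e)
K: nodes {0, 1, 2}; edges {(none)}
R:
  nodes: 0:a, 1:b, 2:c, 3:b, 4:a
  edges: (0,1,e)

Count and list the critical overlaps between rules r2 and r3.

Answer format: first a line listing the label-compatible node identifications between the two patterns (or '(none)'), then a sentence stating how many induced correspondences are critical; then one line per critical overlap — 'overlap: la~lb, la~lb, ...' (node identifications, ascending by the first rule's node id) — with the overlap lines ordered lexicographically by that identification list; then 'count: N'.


label-compatible node identifications between L(r2) and L(r3): 0~2, 1~0, 2~2
1 of the induced correspondences is a critical overlap of r2 and r3.
overlap: 0~2, 1~0
count: 1


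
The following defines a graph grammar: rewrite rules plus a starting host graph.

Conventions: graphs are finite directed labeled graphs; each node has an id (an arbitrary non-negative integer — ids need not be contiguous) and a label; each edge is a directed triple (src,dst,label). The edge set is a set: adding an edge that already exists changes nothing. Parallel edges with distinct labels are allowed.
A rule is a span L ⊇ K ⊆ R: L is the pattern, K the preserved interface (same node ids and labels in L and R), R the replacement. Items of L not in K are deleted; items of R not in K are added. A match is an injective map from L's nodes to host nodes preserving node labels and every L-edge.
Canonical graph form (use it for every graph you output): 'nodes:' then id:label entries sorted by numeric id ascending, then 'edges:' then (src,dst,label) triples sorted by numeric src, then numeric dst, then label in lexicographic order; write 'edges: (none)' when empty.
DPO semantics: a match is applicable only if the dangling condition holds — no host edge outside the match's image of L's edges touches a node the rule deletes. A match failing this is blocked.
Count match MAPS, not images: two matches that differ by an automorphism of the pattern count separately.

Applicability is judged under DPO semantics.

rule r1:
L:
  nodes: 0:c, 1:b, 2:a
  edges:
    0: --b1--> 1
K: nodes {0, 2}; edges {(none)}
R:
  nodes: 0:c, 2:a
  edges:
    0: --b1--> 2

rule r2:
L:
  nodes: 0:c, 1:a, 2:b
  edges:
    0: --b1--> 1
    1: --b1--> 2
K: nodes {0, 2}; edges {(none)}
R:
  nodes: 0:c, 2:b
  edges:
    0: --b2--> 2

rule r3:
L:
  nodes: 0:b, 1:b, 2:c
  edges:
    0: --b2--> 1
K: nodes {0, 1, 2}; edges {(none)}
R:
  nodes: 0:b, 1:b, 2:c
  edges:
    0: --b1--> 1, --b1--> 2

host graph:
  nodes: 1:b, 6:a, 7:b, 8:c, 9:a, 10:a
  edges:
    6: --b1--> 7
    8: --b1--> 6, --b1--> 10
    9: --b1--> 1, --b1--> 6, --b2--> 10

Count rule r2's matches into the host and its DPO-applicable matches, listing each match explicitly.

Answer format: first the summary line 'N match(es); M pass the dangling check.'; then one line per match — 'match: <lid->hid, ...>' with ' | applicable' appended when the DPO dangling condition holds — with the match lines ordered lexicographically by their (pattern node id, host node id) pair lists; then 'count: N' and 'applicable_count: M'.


1 match(es); 0 pass the dangling check.
match: 0->8, 1->6, 2->7
count: 1
applicable_count: 0


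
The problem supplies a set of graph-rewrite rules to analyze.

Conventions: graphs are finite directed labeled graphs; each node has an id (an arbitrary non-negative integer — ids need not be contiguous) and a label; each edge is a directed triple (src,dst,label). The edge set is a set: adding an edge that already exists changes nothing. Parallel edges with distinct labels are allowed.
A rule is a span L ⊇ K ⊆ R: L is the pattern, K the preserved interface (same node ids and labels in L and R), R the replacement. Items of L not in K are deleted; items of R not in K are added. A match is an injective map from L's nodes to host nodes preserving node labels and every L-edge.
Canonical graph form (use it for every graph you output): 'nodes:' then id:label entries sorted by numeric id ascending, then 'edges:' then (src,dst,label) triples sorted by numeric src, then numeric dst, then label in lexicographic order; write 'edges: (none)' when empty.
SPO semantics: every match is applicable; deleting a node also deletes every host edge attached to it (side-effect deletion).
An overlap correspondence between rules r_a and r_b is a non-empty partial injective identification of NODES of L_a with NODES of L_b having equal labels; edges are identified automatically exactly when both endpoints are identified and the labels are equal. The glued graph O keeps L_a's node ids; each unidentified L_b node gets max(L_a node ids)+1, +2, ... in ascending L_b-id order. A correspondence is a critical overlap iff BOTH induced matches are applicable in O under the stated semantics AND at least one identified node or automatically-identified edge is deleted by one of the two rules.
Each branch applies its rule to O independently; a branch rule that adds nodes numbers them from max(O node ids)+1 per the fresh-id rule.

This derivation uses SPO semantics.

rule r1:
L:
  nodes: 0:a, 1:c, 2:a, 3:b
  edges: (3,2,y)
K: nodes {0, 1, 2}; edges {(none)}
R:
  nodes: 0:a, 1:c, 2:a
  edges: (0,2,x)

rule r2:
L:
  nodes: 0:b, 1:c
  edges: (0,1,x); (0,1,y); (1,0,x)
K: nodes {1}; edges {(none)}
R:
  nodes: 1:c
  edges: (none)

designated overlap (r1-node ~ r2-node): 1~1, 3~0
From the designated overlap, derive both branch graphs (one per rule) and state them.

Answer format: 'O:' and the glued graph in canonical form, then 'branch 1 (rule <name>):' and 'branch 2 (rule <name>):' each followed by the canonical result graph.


O:
nodes: 0:a, 1:c, 2:a, 3:b
edges: (1,3,x); (3,1,x); (3,1,y); (3,2,y)
branch 1 (rule r1):
nodes: 0:a, 1:c, 2:a
edges: (0,2,x)
branch 2 (rule r2):
nodes: 0:a, 1:c, 2:a
edges: (none)


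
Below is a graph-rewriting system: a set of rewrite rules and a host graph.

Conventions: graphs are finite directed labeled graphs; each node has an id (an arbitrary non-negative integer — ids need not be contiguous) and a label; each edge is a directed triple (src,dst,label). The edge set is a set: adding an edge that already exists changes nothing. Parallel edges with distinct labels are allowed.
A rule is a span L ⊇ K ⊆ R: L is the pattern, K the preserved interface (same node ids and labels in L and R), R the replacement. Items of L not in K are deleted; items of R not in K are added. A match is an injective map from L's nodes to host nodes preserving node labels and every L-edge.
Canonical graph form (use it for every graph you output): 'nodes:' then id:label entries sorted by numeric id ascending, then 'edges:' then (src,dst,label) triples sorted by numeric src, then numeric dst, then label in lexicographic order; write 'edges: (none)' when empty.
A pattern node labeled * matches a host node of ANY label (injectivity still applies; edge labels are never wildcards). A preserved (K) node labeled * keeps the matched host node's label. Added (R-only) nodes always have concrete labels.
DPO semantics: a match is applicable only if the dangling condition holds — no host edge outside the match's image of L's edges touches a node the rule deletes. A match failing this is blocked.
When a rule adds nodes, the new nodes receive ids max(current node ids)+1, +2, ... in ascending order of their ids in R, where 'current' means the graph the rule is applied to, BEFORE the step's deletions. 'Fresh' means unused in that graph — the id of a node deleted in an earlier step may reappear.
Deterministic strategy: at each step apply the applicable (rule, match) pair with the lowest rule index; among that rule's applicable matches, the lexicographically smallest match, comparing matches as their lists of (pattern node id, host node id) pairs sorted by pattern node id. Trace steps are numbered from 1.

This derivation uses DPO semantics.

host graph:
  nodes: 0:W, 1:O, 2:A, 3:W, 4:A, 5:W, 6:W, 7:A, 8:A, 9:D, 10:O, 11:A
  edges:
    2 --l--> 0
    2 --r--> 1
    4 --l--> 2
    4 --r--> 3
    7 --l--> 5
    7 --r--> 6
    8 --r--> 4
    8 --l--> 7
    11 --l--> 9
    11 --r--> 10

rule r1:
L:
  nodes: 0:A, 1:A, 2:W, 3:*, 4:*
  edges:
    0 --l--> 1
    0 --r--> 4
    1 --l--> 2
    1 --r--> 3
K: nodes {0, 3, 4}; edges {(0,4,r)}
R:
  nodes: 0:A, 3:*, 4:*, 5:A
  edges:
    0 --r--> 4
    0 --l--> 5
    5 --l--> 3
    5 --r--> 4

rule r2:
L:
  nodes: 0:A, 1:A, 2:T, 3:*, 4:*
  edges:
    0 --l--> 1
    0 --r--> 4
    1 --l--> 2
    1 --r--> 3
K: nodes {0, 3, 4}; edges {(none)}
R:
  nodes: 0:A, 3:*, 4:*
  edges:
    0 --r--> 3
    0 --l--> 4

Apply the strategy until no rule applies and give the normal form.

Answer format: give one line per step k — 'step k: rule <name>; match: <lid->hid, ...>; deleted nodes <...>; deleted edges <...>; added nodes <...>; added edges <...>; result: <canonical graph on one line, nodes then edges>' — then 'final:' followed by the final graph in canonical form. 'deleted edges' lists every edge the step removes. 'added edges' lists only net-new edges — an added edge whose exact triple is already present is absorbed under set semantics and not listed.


step 1: rule r1; match: 0->4, 1->2, 2->0, 3->1, 4->3; deleted nodes 0, 2; deleted edges (2,0,l); (2,1,r); (4,2,l); added nodes 12; added edges (4,12,l); (12,1,l); (12,3,r); result: nodes: 1:O, 3:W, 4:A, 5:W, 6:W, 7:A, 8:A, 9:D, 10:O, 11:A, 12:A edges: (4,3,r); (4,12,l); (7,5,l); (7,6,r); (8,4,r); (8,7,l); (11,9,l); (11,10,r); (12,1,l); (12,3,r)
step 2: rule r1; match: 0->8, 1->7, 2->5, 3->6, 4->4; deleted nodes 5, 7; deleted edges (7,5,l); (7,6,r); (8,7,l); added nodes 13; added edges (8,13,l); (13,4,r); (13,6,l); result: nodes: 1:O, 3:W, 4:A, 6:W, 8:A, 9:D, 10:O, 11:A, 12:A, 13:A edges: (4,3,r); (4,12,l); (8,4,r); (8,13,l); (11,9,l); (11,10,r); (12,1,l); (12,3,r); (13,4,r); (13,6,l)
final:
nodes: 1:O, 3:W, 4:A, 6:W, 8:A, 9:D, 10:O, 11:A, 12:A, 13:A
edges: (4,3,r); (4,12,l); (8,4,r); (8,13,l); (11,9,l); (11,10,r); (12,1,l); (12,3,r); (13,4,r); (13,6,l)
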